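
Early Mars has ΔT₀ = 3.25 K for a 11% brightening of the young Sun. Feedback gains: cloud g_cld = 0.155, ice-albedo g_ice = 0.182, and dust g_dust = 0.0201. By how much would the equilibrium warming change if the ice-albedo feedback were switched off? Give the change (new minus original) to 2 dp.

Original: g = 0.3571, ΔT = 3.25/(1−0.3571) = 5.0552 K.
Without ice-albedo: g' = 0.1751, ΔT' = 3.25/(1−0.1751) = 3.9399 K.
Change = 3.9399 − 5.0552 = -1.12 K.

-1.12 K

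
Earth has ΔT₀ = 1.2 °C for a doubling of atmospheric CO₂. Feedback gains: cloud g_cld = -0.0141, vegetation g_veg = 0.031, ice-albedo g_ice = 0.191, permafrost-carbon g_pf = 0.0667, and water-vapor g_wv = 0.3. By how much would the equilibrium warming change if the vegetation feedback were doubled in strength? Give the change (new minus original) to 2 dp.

Original: g = 0.5746, ΔT = 1.2/(1−0.5746) = 2.8209 °C.
With doubled vegetation: g' = 0.6056, ΔT' = 1.2/(1−0.6056) = 3.0426 °C.
Change = 3.0426 − 2.8209 = 0.22 °C.

0.22 °C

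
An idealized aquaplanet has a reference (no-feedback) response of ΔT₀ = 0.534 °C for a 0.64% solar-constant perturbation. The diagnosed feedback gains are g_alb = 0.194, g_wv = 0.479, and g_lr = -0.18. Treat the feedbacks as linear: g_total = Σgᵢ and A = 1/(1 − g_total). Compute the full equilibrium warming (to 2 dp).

Total gain g = 0.194 + 0.479 − 0.18 = 0.493.
Amplification A = 1/(1 − 0.493) = 1.972.
ΔT = 0.534 × 1.972 = 1.05 °C.

1.05 °C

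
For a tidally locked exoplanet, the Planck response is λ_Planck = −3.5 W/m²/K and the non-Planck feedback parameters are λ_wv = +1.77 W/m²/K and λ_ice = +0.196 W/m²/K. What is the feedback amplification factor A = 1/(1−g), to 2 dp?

2.28

Convert to gains: g_wv = 1.77/3.5 = 0.5057; g_ice = 0.196/3.5 = 0.056.
Total gain g = 0.5617.
A = 1/(1 − 0.5617) = 2.28.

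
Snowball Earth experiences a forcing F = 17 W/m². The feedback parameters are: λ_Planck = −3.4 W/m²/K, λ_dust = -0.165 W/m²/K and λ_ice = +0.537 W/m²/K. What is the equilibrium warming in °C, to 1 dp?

5.6 °C

Net feedback parameter λ = (−3.4) + (-0.165) + (+0.537) = -3.028 W/m²/K.
ΔT = −F/λ = −17/(-3.028) = 5.6 °C.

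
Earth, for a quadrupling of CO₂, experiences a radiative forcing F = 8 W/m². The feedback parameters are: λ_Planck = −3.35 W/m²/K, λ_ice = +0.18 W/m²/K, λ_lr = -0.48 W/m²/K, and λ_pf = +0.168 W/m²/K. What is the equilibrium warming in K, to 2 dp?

Net feedback parameter λ = (−3.35) + (+0.18) + (-0.48) + (+0.168) = -3.482 W/m²/K.
ΔT = −F/λ = −8/(-3.482) = 2.30 K.

2.30 K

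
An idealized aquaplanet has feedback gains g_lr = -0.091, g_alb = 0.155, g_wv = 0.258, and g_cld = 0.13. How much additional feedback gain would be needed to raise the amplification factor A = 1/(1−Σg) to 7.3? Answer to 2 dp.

0.41

Current total gain = 0.452.
Target gain for A = 7.3: g* = 1 − 1/7.3 = 0.863.
Additional gain needed = 0.863 − 0.452 = 0.41.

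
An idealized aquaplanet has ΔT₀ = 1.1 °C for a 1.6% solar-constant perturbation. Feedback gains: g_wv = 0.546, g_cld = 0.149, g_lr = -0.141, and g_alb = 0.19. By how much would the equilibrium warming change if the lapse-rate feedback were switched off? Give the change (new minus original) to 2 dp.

Original: g = 0.744, ΔT = 1.1/(1−0.744) = 4.2969 °C.
Without lapse-rate: g' = 0.885, ΔT' = 1.1/(1−0.885) = 9.5652 °C.
Change = 9.5652 − 4.2969 = 5.27 °C.

5.27 °C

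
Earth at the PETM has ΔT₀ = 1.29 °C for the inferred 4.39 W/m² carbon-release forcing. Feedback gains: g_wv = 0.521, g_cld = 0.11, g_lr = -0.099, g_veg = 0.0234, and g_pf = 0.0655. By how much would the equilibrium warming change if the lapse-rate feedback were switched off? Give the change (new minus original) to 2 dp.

Original: g = 0.6209, ΔT = 1.29/(1−0.6209) = 3.4028 °C.
Without lapse-rate: g' = 0.7199, ΔT' = 1.29/(1−0.7199) = 4.6055 °C.
Change = 4.6055 − 3.4028 = 1.20 °C.

1.20 °C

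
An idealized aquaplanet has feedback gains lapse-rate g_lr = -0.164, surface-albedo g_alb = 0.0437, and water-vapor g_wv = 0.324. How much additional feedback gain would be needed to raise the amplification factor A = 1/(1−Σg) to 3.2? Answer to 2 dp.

0.48

Current total gain = 0.2037.
Target gain for A = 3.2: g* = 1 − 1/3.2 = 0.6875.
Additional gain needed = 0.6875 − 0.2037 = 0.48.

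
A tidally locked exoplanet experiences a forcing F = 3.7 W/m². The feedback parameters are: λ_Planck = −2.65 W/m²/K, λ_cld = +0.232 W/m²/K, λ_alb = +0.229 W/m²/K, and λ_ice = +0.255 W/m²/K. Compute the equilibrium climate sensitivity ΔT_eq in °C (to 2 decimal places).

1.91 °C

Net feedback parameter λ = (−2.65) + (+0.232) + (+0.229) + (+0.255) = -1.934 W/m²/K.
ΔT = −F/λ = −3.7/(-1.934) = 1.91 °C.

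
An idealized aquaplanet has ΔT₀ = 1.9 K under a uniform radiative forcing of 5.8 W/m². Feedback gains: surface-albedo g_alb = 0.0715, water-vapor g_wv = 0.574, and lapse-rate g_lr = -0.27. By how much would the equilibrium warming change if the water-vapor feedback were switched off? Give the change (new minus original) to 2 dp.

Original: g = 0.3755, ΔT = 1.9/(1−0.3755) = 3.0424 K.
Without water-vapor: g' = -0.1985, ΔT' = 1.9/(1+0.1985) = 1.5853 K.
Change = 1.5853 − 3.0424 = -1.46 K.

-1.46 K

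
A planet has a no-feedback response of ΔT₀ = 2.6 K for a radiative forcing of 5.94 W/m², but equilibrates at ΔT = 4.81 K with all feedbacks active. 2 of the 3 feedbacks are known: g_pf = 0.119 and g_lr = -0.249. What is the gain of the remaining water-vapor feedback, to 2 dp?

0.59

Amplification A = ΔT/ΔT₀ = 4.81/2.6 = 1.85.
Total gain g = 1 − 1/A = 1 − 1/1.85 = 0.4595.
Known gains sum to 0.119 − 0.249 = -0.13.
g_wv = 0.4595 + 0.13 = 0.59.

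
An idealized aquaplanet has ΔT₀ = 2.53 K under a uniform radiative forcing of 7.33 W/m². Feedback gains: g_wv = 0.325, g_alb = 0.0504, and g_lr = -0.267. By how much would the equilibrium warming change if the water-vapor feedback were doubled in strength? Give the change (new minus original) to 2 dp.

1.63 K

Original: g = 0.1084, ΔT = 2.53/(1−0.1084) = 2.8376 K.
With doubled water-vapor: g' = 0.4334, ΔT' = 2.53/(1−0.4334) = 4.4652 K.
Change = 4.4652 − 2.8376 = 1.63 K.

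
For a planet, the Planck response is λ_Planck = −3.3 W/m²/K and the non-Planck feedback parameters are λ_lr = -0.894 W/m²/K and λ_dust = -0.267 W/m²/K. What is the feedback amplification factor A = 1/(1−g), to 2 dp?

0.74

Convert to gains: g_lr = -0.894/3.3 = -0.2709; g_dust = -0.267/3.3 = -0.08091.
Total gain g = -0.35181.
A = 1/(1 + 0.35181) = 0.74.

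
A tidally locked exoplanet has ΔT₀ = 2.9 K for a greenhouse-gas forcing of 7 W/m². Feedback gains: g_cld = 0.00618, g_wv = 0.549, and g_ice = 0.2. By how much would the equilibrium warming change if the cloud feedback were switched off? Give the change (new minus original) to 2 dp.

Original: g = 0.75518, ΔT = 2.9/(1−0.75518) = 11.8454 K.
Without cloud: g' = 0.749, ΔT' = 2.9/(1−0.749) = 11.5538 K.
Change = 11.5538 − 11.8454 = -0.29 K.

-0.29 K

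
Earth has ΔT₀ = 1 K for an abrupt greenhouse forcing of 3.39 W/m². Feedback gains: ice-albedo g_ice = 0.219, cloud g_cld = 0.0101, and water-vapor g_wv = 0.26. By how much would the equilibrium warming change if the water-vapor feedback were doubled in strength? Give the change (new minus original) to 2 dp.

2.03 K

Original: g = 0.4891, ΔT = 1/(1−0.4891) = 1.9573 K.
With doubled water-vapor: g' = 0.7491, ΔT' = 1/(1−0.7491) = 3.9857 K.
Change = 3.9857 − 1.9573 = 2.03 K.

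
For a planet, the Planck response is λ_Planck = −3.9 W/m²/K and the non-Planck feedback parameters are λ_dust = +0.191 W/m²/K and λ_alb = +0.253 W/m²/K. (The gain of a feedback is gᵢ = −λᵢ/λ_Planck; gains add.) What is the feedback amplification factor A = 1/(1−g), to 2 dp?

1.13

Convert to gains: g_dust = 0.191/3.9 = 0.04897; g_alb = 0.253/3.9 = 0.06487.
Total gain g = 0.11384.
A = 1/(1 − 0.11384) = 1.13.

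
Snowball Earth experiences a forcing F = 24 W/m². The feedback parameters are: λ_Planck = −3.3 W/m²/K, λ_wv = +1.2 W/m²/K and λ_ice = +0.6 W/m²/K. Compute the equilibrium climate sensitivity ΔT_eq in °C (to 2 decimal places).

Net feedback parameter λ = (−3.3) + (+1.2) + (+0.6) = -1.5 W/m²/K.
ΔT = −F/λ = −24/(-1.5) = 16.00 °C.

16.00 °C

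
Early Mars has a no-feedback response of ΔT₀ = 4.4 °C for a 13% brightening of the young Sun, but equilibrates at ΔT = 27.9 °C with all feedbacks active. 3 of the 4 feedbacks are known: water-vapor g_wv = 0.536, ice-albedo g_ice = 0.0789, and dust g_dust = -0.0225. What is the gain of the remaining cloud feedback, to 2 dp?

0.25

Amplification A = ΔT/ΔT₀ = 27.9/4.4 = 6.341.
Total gain g = 1 − 1/A = 1 − 1/6.341 = 0.8423.
Known gains sum to 0.536 + 0.0789 − 0.0225 = 0.5924.
g_cld = 0.8423 − 0.5924 = 0.25.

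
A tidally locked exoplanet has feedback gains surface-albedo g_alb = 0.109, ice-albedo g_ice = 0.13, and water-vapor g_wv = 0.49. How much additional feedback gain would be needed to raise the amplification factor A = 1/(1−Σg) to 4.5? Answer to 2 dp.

0.05

Current total gain = 0.729.
Target gain for A = 4.5: g* = 1 − 1/4.5 = 0.7778.
Additional gain needed = 0.7778 − 0.729 = 0.05.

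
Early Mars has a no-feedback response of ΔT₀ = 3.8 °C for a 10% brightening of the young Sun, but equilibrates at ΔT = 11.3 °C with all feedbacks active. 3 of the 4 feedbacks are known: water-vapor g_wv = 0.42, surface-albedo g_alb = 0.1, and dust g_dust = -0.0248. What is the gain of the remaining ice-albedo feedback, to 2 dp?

Amplification A = ΔT/ΔT₀ = 11.3/3.8 = 2.974.
Total gain g = 1 − 1/A = 1 − 1/2.974 = 0.6638.
Known gains sum to 0.42 + 0.1 − 0.0248 = 0.4952.
g_ice = 0.6638 − 0.4952 = 0.17.

0.17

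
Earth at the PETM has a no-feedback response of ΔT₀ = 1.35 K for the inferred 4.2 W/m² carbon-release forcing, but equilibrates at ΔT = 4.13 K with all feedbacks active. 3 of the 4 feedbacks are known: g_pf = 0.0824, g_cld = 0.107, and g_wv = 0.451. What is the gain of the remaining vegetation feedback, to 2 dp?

0.03

Amplification A = ΔT/ΔT₀ = 4.13/1.35 = 3.059.
Total gain g = 1 − 1/A = 1 − 1/3.059 = 0.6731.
Known gains sum to 0.0824 + 0.107 + 0.451 = 0.6404.
g_veg = 0.6731 − 0.6404 = 0.03.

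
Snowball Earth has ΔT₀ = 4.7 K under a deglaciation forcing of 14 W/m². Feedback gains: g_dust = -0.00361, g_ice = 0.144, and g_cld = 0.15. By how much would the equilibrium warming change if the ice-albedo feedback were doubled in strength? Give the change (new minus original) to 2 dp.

1.69 K

Original: g = 0.29039, ΔT = 4.7/(1−0.29039) = 6.6234 K.
With doubled ice-albedo: g' = 0.43439, ΔT' = 4.7/(1−0.43439) = 8.3096 K.
Change = 8.3096 − 6.6234 = 1.69 K.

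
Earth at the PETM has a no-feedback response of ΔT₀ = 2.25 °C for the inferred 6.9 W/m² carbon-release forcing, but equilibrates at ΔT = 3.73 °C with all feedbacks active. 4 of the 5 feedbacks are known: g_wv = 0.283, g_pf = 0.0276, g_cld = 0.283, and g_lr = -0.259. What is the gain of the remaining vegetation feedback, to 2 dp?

0.06

Amplification A = ΔT/ΔT₀ = 3.73/2.25 = 1.658.
Total gain g = 1 − 1/A = 1 − 1/1.658 = 0.3969.
Known gains sum to 0.283 + 0.0276 + 0.283 − 0.259 = 0.3346.
g_veg = 0.3969 − 0.3346 = 0.06.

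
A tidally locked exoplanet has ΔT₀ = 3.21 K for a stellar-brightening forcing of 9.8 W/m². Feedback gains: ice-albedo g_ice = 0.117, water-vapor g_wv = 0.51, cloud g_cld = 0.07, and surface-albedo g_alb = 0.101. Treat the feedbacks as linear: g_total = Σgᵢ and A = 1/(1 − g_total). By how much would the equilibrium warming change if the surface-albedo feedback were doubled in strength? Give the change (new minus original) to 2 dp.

Original: g = 0.798, ΔT = 3.21/(1−0.798) = 15.8911 K.
With doubled surface-albedo: g' = 0.899, ΔT' = 3.21/(1−0.899) = 31.7822 K.
Change = 31.7822 − 15.8911 = 15.89 K.

15.89 K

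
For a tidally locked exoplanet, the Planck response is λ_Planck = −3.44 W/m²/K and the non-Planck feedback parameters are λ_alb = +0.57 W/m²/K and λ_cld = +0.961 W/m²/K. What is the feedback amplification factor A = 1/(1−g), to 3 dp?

1.802

Convert to gains: g_alb = 0.57/3.44 = 0.1657; g_cld = 0.961/3.44 = 0.2794.
Total gain g = 0.4451.
A = 1/(1 − 0.4451) = 1.802.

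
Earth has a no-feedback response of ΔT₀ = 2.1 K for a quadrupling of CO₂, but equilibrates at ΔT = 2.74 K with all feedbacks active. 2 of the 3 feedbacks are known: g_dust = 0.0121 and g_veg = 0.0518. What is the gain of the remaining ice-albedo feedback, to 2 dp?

Amplification A = ΔT/ΔT₀ = 2.74/2.1 = 1.305.
Total gain g = 1 − 1/A = 1 − 1/1.305 = 0.2337.
Known gains sum to 0.0121 + 0.0518 = 0.0639.
g_ice = 0.2337 − 0.0639 = 0.17.

0.17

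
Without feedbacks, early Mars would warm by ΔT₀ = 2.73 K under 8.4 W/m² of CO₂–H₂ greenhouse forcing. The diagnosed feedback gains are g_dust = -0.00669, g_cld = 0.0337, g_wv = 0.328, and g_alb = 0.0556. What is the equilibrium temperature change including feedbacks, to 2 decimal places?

4.63 K

Total gain g = -0.00669 + 0.0337 + 0.328 + 0.0556 = 0.41061.
Amplification A = 1/(1 − 0.41061) = 1.697.
ΔT = 2.73 × 1.697 = 4.63 K.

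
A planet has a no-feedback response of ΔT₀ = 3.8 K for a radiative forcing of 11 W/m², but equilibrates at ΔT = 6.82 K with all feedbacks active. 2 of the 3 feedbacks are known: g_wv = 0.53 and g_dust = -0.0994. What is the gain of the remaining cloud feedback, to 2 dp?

Amplification A = ΔT/ΔT₀ = 6.82/3.8 = 1.795.
Total gain g = 1 − 1/A = 1 − 1/1.795 = 0.4429.
Known gains sum to 0.53 − 0.0994 = 0.4306.
g_cld = 0.4429 − 0.4306 = 0.01.

0.01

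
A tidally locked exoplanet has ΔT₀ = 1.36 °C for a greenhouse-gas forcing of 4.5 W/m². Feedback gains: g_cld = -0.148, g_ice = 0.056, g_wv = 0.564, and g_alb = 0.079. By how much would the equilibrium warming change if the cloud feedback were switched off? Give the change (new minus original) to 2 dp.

1.49 °C

Original: g = 0.551, ΔT = 1.36/(1−0.551) = 3.0290 °C.
Without cloud: g' = 0.699, ΔT' = 1.36/(1−0.699) = 4.5183 °C.
Change = 4.5183 − 3.0290 = 1.49 °C.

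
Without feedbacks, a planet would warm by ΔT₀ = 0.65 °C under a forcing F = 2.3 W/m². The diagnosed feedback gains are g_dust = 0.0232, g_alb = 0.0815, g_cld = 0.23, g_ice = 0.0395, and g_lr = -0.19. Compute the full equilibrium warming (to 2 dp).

Total gain g = 0.0232 + 0.0815 + 0.23 + 0.0395 − 0.19 = 0.1842.
Amplification A = 1/(1 − 0.1842) = 1.226.
ΔT = 0.65 × 1.226 = 0.80 °C.

0.80 °C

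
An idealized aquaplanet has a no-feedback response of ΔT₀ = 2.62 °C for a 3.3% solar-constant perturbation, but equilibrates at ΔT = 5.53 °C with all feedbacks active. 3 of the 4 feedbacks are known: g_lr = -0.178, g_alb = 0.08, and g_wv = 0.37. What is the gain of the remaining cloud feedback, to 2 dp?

0.25

Amplification A = ΔT/ΔT₀ = 5.53/2.62 = 2.111.
Total gain g = 1 − 1/A = 1 − 1/2.111 = 0.5263.
Known gains sum to -0.178 + 0.08 + 0.37 = 0.272.
g_cld = 0.5263 − 0.272 = 0.25.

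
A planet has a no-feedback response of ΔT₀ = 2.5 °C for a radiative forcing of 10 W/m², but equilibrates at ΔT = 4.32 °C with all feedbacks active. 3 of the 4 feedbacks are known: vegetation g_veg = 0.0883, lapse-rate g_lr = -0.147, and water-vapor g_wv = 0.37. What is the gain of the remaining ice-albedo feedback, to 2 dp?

0.11

Amplification A = ΔT/ΔT₀ = 4.32/2.5 = 1.728.
Total gain g = 1 − 1/A = 1 − 1/1.728 = 0.4213.
Known gains sum to 0.0883 − 0.147 + 0.37 = 0.3113.
g_ice = 0.4213 − 0.3113 = 0.11.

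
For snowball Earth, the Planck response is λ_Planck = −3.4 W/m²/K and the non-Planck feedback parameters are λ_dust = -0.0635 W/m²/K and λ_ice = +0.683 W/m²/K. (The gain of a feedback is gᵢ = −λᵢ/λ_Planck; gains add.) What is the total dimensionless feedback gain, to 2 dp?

0.18

Convert to gains: g_dust = -0.0635/3.4 = -0.01868; g_ice = 0.683/3.4 = 0.2009.
Total gain g = 0.18222.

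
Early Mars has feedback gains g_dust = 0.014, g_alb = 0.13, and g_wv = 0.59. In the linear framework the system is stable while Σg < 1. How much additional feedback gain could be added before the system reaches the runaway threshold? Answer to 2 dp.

0.27

Current total gain = 0.014 + 0.13 + 0.59 = 0.734.
Margin to runaway = 1 − 0.734 = 0.27.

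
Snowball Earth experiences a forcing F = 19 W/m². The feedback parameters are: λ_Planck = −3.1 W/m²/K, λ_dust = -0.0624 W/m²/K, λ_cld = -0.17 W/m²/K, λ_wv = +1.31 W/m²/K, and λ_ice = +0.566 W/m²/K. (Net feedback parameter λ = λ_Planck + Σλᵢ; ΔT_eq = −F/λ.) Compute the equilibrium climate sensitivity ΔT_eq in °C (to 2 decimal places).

13.05 °C

Net feedback parameter λ = (−3.1) + (-0.0624) + (-0.17) + (+1.31) + (+0.566) = -1.4564 W/m²/K.
ΔT = −F/λ = −19/(-1.4564) = 13.05 °C.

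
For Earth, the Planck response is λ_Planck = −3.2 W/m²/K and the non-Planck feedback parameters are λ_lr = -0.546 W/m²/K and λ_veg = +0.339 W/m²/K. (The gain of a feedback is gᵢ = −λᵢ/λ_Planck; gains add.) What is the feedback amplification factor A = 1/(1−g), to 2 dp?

Convert to gains: g_lr = -0.546/3.2 = -0.1706; g_veg = 0.339/3.2 = 0.1059.
Total gain g = -0.0647.
A = 1/(1 + 0.0647) = 0.94.

0.94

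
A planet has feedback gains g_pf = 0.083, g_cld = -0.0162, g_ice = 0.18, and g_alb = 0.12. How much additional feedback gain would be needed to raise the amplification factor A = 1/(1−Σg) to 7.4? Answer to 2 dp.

Current total gain = 0.3668.
Target gain for A = 7.4: g* = 1 − 1/7.4 = 0.8649.
Additional gain needed = 0.8649 − 0.3668 = 0.50.

0.50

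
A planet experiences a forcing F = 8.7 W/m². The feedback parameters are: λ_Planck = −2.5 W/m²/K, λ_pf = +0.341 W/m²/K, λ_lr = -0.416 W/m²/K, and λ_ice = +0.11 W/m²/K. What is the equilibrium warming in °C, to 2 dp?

Net feedback parameter λ = (−2.5) + (+0.341) + (-0.416) + (+0.11) = -2.465 W/m²/K.
ΔT = −F/λ = −8.7/(-2.465) = 3.53 °C.

3.53 °C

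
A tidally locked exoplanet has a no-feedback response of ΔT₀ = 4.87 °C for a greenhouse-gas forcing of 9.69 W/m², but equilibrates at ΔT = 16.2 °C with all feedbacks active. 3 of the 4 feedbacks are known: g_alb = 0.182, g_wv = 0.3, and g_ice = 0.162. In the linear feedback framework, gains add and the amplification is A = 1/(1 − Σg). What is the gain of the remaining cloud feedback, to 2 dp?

0.06

Amplification A = ΔT/ΔT₀ = 16.2/4.87 = 3.326.
Total gain g = 1 − 1/A = 1 − 1/3.326 = 0.6993.
Known gains sum to 0.182 + 0.3 + 0.162 = 0.644.
g_cld = 0.6993 − 0.644 = 0.06.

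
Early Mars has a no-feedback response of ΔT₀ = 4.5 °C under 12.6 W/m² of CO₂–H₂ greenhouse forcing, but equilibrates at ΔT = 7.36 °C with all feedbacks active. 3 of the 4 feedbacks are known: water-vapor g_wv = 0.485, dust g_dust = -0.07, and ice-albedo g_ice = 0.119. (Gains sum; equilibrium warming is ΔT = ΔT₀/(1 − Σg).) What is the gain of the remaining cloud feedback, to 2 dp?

-0.15

Amplification A = ΔT/ΔT₀ = 7.36/4.5 = 1.636.
Total gain g = 1 − 1/A = 1 − 1/1.636 = 0.3888.
Known gains sum to 0.485 − 0.07 + 0.119 = 0.534.
g_cld = 0.3888 − 0.534 = -0.15.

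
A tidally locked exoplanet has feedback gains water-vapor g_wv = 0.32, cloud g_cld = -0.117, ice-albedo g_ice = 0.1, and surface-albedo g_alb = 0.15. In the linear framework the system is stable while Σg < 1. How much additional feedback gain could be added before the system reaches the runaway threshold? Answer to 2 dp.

0.55

Current total gain = 0.32 − 0.117 + 0.1 + 0.15 = 0.453.
Margin to runaway = 1 − 0.453 = 0.55.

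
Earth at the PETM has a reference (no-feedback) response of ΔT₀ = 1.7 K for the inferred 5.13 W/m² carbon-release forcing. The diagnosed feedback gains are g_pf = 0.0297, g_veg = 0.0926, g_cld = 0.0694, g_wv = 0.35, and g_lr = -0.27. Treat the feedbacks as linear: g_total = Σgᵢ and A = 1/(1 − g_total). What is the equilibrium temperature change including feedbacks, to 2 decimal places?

2.33 K

Total gain g = 0.0297 + 0.0926 + 0.0694 + 0.35 − 0.27 = 0.2717.
Amplification A = 1/(1 − 0.2717) = 1.373.
ΔT = 1.7 × 1.373 = 2.33 K.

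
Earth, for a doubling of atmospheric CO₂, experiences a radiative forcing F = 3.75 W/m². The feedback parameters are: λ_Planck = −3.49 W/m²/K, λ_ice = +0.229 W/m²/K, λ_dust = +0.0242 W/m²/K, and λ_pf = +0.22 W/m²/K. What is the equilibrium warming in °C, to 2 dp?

1.24 °C

Net feedback parameter λ = (−3.49) + (+0.229) + (+0.0242) + (+0.22) = -3.0168 W/m²/K.
ΔT = −F/λ = −3.75/(-3.0168) = 1.24 °C.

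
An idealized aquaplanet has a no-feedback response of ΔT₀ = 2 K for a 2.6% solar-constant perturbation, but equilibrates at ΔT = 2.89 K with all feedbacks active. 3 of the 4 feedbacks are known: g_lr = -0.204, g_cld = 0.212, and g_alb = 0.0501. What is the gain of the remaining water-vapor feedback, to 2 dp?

0.25

Amplification A = ΔT/ΔT₀ = 2.89/2 = 1.445.
Total gain g = 1 − 1/A = 1 − 1/1.445 = 0.308.
Known gains sum to -0.204 + 0.212 + 0.0501 = 0.0581.
g_wv = 0.308 − 0.0581 = 0.25.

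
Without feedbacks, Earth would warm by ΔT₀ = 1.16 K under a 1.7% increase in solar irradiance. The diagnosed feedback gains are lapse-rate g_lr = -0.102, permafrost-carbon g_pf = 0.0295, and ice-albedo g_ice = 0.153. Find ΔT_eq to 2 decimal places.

Total gain g = -0.102 + 0.0295 + 0.153 = 0.0805.
Amplification A = 1/(1 − 0.0805) = 1.088.
ΔT = 1.16 × 1.088 = 1.26 K.

1.26 K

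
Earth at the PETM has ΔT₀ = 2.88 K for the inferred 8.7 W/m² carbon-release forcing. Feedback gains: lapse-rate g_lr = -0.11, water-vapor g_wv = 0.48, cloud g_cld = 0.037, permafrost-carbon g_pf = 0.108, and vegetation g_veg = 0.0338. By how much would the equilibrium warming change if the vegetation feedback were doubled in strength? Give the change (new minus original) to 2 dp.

0.52 K

Original: g = 0.5488, ΔT = 2.88/(1−0.5488) = 6.3830 K.
With doubled vegetation: g' = 0.5826, ΔT' = 2.88/(1−0.5826) = 6.8999 K.
Change = 6.8999 − 6.3830 = 0.52 K.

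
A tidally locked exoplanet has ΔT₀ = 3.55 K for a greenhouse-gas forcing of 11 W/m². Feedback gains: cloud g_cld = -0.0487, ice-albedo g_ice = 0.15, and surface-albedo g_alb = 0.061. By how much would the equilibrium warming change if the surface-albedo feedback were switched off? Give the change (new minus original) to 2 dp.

-0.29 K

Original: g = 0.1623, ΔT = 3.55/(1−0.1623) = 4.2378 K.
Without surface-albedo: g' = 0.1013, ΔT' = 3.55/(1−0.1013) = 3.9502 K.
Change = 3.9502 − 4.2378 = -0.29 K.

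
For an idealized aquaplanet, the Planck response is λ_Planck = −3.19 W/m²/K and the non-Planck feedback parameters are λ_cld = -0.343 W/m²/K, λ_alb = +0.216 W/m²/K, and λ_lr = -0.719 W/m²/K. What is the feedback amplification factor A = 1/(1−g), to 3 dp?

0.790

Convert to gains: g_cld = -0.343/3.19 = -0.1075; g_alb = 0.216/3.19 = 0.06771; g_lr = -0.719/3.19 = -0.2254.
Total gain g = -0.26519.
A = 1/(1 + 0.26519) = 0.790.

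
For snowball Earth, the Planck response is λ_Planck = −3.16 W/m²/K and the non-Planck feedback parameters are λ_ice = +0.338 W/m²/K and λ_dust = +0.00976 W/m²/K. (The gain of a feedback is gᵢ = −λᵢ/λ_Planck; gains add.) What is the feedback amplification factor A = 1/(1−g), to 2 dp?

Convert to gains: g_ice = 0.338/3.16 = 0.107; g_dust = 0.00976/3.16 = 0.003089.
Total gain g = 0.110089.
A = 1/(1 − 0.110089) = 1.12.

1.12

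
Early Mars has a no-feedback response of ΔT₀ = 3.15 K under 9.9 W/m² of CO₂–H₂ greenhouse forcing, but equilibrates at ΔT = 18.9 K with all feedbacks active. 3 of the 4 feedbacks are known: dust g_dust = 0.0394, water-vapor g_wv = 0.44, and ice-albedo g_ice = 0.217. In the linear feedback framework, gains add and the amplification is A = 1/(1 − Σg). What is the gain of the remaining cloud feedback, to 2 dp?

Amplification A = ΔT/ΔT₀ = 18.9/3.15 = 6.
Total gain g = 1 − 1/A = 1 − 1/6 = 0.8333.
Known gains sum to 0.0394 + 0.44 + 0.217 = 0.6964.
g_cld = 0.8333 − 0.6964 = 0.14.

0.14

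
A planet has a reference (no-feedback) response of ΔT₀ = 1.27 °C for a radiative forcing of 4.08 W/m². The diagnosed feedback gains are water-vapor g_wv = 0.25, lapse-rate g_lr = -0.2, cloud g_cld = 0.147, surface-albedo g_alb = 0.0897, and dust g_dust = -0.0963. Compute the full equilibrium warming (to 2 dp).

Total gain g = 0.25 − 0.2 + 0.147 + 0.0897 − 0.0963 = 0.1904.
Amplification A = 1/(1 − 0.1904) = 1.235.
ΔT = 1.27 × 1.235 = 1.57 °C.

1.57 °C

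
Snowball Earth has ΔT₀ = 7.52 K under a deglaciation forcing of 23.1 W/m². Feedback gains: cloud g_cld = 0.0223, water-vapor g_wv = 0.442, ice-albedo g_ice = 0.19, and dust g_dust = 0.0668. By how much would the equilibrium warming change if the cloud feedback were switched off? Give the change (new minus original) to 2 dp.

Original: g = 0.7211, ΔT = 7.52/(1−0.7211) = 26.9631 K.
Without cloud: g' = 0.6988, ΔT' = 7.52/(1−0.6988) = 24.9668 K.
Change = 24.9668 − 26.9631 = -2.00 K.

-2.00 K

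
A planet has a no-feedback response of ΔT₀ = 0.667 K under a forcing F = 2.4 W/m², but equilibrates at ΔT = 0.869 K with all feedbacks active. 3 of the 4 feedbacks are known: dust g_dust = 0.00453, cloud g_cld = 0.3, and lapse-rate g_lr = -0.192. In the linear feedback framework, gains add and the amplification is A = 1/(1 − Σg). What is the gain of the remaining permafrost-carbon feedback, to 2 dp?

Amplification A = ΔT/ΔT₀ = 0.869/0.667 = 1.303.
Total gain g = 1 − 1/A = 1 − 1/1.303 = 0.2325.
Known gains sum to 0.00453 + 0.3 − 0.192 = 0.11253.
g_pf = 0.2325 − 0.11253 = 0.12.

0.12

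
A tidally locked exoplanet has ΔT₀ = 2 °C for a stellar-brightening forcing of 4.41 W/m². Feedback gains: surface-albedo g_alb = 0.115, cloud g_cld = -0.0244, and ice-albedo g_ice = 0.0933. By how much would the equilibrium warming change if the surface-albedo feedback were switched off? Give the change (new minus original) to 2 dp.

-0.30 °C

Original: g = 0.1839, ΔT = 2/(1−0.1839) = 2.4507 °C.
Without surface-albedo: g' = 0.0689, ΔT' = 2/(1−0.0689) = 2.1480 °C.
Change = 2.1480 − 2.4507 = -0.30 °C.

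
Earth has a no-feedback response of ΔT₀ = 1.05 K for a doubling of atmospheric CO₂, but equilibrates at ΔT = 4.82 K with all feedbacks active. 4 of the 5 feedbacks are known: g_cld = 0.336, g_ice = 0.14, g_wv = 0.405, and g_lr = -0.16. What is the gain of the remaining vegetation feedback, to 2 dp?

Amplification A = ΔT/ΔT₀ = 4.82/1.05 = 4.59.
Total gain g = 1 − 1/A = 1 − 1/4.59 = 0.7821.
Known gains sum to 0.336 + 0.14 + 0.405 − 0.16 = 0.721.
g_veg = 0.7821 − 0.721 = 0.06.

0.06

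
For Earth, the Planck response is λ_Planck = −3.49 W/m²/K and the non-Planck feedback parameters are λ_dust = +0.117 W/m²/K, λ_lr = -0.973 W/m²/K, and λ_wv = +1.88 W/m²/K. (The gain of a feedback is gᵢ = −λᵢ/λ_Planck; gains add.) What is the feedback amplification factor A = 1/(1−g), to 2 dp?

Convert to gains: g_dust = 0.117/3.49 = 0.03352; g_lr = -0.973/3.49 = -0.2788; g_wv = 1.88/3.49 = 0.5387.
Total gain g = 0.29342.
A = 1/(1 − 0.29342) = 1.42.

1.42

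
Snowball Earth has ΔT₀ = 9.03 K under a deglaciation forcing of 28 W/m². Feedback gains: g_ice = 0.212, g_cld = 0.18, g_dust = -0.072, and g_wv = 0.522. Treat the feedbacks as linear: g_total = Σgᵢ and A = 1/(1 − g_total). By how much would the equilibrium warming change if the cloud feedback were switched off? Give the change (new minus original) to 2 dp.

Original: g = 0.842, ΔT = 9.03/(1−0.842) = 57.1519 K.
Without cloud: g' = 0.662, ΔT' = 9.03/(1−0.662) = 26.7160 K.
Change = 26.7160 − 57.1519 = -30.44 K.

-30.44 K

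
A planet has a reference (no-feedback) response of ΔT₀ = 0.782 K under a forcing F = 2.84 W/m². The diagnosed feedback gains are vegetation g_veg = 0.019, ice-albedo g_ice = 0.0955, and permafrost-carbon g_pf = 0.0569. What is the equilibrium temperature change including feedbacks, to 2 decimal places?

0.94 K

Total gain g = 0.019 + 0.0955 + 0.0569 = 0.1714.
Amplification A = 1/(1 − 0.1714) = 1.207.
ΔT = 0.782 × 1.207 = 0.94 K.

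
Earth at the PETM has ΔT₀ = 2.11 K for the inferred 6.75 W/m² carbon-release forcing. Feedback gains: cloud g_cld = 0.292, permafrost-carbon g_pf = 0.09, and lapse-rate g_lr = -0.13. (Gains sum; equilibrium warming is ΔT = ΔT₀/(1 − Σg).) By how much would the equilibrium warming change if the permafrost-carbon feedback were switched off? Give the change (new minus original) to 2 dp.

-0.30 K

Original: g = 0.252, ΔT = 2.11/(1−0.252) = 2.8209 K.
Without permafrost-carbon: g' = 0.162, ΔT' = 2.11/(1−0.162) = 2.5179 K.
Change = 2.5179 − 2.8209 = -0.30 K.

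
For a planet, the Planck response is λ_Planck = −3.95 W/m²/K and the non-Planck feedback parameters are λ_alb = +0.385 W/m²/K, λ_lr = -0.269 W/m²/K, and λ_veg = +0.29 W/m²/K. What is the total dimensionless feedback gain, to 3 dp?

Convert to gains: g_alb = 0.385/3.95 = 0.09747; g_lr = -0.269/3.95 = -0.0681; g_veg = 0.29/3.95 = 0.07342.
Total gain g = 0.10279.

0.103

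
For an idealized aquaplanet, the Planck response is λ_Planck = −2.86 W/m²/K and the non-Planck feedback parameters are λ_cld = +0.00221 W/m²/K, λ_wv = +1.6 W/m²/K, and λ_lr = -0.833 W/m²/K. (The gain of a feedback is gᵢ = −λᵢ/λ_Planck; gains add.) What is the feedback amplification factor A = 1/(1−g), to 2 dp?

1.37

Convert to gains: g_cld = 0.00221/2.86 = 0.000773; g_wv = 1.6/2.86 = 0.5594; g_lr = -0.833/2.86 = -0.2913.
Total gain g = 0.268873.
A = 1/(1 − 0.268873) = 1.37.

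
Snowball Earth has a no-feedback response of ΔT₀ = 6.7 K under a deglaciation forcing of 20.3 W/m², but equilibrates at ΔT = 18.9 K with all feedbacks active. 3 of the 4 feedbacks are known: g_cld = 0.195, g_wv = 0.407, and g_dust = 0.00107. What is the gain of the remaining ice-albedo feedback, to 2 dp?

Amplification A = ΔT/ΔT₀ = 18.9/6.7 = 2.821.
Total gain g = 1 − 1/A = 1 − 1/2.821 = 0.6455.
Known gains sum to 0.195 + 0.407 + 0.00107 = 0.60307.
g_ice = 0.6455 − 0.60307 = 0.04.

0.04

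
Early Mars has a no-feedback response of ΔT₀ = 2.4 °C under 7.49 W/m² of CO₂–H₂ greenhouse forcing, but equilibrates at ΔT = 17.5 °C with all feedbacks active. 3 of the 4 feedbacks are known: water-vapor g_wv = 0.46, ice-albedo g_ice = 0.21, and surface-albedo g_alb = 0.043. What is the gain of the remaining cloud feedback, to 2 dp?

0.15

Amplification A = ΔT/ΔT₀ = 17.5/2.4 = 7.292.
Total gain g = 1 − 1/A = 1 − 1/7.292 = 0.8629.
Known gains sum to 0.46 + 0.21 + 0.043 = 0.713.
g_cld = 0.8629 − 0.713 = 0.15.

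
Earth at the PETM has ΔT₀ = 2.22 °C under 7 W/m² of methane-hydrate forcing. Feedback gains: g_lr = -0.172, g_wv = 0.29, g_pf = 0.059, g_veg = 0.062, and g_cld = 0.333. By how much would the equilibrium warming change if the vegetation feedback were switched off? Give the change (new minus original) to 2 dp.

-0.66 °C

Original: g = 0.572, ΔT = 2.22/(1−0.572) = 5.1869 °C.
Without vegetation: g' = 0.51, ΔT' = 2.22/(1−0.51) = 4.5306 °C.
Change = 4.5306 − 5.1869 = -0.66 °C.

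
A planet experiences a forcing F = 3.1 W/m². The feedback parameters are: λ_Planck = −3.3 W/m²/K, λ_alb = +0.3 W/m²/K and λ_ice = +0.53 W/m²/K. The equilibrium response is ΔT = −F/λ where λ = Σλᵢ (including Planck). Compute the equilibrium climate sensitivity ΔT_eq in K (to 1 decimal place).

1.3 K

Net feedback parameter λ = (−3.3) + (+0.3) + (+0.53) = -2.47 W/m²/K.
ΔT = −F/λ = −3.1/(-2.47) = 1.3 K.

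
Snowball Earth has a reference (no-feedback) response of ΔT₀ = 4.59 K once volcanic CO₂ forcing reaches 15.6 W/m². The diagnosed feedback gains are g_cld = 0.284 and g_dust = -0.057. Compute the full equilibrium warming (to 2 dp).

Total gain g = 0.284 − 0.057 = 0.227.
Amplification A = 1/(1 − 0.227) = 1.294.
ΔT = 4.59 × 1.294 = 5.94 K.

5.94 K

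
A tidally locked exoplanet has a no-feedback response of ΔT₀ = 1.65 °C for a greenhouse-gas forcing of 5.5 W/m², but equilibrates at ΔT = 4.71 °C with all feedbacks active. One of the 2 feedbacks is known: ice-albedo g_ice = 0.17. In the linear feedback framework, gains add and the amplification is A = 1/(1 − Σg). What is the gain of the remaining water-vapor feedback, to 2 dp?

0.48

Amplification A = ΔT/ΔT₀ = 4.71/1.65 = 2.855.
Total gain g = 1 − 1/A = 1 − 1/2.855 = 0.6497.
The known gain is 0.17.
g_wv = 0.6497 − 0.17 = 0.48.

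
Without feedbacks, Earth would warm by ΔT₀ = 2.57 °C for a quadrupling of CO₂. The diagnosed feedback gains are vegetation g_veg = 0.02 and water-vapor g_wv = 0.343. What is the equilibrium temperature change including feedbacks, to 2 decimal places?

Total gain g = 0.02 + 0.343 = 0.363.
Amplification A = 1/(1 − 0.363) = 1.57.
ΔT = 2.57 × 1.57 = 4.03 °C.

4.03 °C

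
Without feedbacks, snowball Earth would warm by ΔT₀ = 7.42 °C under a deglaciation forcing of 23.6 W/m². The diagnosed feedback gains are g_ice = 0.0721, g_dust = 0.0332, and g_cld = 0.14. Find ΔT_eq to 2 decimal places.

9.83 °C

Total gain g = 0.0721 + 0.0332 + 0.14 = 0.2453.
Amplification A = 1/(1 − 0.2453) = 1.325.
ΔT = 7.42 × 1.325 = 9.83 °C.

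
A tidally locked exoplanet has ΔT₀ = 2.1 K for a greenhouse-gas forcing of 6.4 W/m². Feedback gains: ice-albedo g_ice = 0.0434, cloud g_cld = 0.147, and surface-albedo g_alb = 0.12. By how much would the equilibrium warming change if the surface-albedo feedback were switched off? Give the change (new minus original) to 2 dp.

-0.45 K

Original: g = 0.3104, ΔT = 2.1/(1−0.3104) = 3.0452 K.
Without surface-albedo: g' = 0.1904, ΔT' = 2.1/(1−0.1904) = 2.5939 K.
Change = 2.5939 − 3.0452 = -0.45 K.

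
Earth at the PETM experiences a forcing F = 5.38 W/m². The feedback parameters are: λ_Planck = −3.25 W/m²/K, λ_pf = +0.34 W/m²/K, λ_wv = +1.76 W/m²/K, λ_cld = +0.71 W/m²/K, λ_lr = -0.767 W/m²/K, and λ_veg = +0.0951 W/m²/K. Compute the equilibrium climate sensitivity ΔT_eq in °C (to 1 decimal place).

Net feedback parameter λ = (−3.25) + (+0.34) + (+1.76) + (+0.71) + (-0.767) + (+0.0951) = -1.1119 W/m²/K.
ΔT = −F/λ = −5.38/(-1.1119) = 4.8 °C.

4.8 °C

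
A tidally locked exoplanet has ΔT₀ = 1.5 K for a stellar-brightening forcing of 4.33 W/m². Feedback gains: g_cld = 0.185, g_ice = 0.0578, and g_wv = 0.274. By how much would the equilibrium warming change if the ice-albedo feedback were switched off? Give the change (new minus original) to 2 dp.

-0.33 K

Original: g = 0.5168, ΔT = 1.5/(1−0.5168) = 3.1043 K.
Without ice-albedo: g' = 0.459, ΔT' = 1.5/(1−0.459) = 2.7726 K.
Change = 2.7726 − 3.1043 = -0.33 K.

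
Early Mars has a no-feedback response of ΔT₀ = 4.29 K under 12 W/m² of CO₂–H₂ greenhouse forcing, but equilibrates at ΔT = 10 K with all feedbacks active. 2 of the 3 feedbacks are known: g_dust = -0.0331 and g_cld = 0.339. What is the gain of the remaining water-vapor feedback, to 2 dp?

Amplification A = ΔT/ΔT₀ = 10/4.29 = 2.331.
Total gain g = 1 − 1/A = 1 − 1/2.331 = 0.571.
Known gains sum to -0.0331 + 0.339 = 0.3059.
g_wv = 0.571 − 0.3059 = 0.27.

0.27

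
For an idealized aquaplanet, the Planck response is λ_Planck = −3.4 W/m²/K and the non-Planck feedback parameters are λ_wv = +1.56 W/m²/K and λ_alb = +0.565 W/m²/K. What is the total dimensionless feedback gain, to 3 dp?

0.625

Convert to gains: g_wv = 1.56/3.4 = 0.4588; g_alb = 0.565/3.4 = 0.1662.
Total gain g = 0.625.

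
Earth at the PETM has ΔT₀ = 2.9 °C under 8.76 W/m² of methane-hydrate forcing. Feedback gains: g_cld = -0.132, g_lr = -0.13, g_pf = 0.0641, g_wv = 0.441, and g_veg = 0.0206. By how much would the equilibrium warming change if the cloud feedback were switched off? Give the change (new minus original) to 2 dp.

0.86 °C

Original: g = 0.2637, ΔT = 2.9/(1−0.2637) = 3.9386 °C.
Without cloud: g' = 0.3957, ΔT' = 2.9/(1−0.3957) = 4.7989 °C.
Change = 4.7989 − 3.9386 = 0.86 °C.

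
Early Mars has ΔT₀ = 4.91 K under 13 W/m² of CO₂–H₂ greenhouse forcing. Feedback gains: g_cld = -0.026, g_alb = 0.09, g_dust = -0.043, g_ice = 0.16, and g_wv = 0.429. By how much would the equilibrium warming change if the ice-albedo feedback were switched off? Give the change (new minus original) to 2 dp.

-3.66 K

Original: g = 0.61, ΔT = 4.91/(1−0.61) = 12.5897 K.
Without ice-albedo: g' = 0.45, ΔT' = 4.91/(1−0.45) = 8.9273 K.
Change = 8.9273 − 12.5897 = -3.66 K.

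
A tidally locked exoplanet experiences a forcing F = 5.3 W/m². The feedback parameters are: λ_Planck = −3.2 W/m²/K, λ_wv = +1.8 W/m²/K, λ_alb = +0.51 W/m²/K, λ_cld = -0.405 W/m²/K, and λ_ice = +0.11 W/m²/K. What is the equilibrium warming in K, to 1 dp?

4.5 K

Net feedback parameter λ = (−3.2) + (+1.8) + (+0.51) + (-0.405) + (+0.11) = -1.185 W/m²/K.
ΔT = −F/λ = −5.3/(-1.185) = 4.5 K.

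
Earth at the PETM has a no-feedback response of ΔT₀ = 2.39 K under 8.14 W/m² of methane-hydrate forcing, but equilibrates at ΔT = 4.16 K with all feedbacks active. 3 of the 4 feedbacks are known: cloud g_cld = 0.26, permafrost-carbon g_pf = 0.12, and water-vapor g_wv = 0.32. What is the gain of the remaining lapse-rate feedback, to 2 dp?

-0.27

Amplification A = ΔT/ΔT₀ = 4.16/2.39 = 1.741.
Total gain g = 1 − 1/A = 1 − 1/1.741 = 0.4256.
Known gains sum to 0.26 + 0.12 + 0.32 = 0.7.
g_lr = 0.4256 − 0.7 = -0.27.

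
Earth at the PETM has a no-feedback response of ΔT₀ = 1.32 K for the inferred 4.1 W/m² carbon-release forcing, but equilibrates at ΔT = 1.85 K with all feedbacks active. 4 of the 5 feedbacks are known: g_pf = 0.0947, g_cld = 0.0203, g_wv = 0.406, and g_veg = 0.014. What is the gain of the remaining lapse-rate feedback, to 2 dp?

Amplification A = ΔT/ΔT₀ = 1.85/1.32 = 1.402.
Total gain g = 1 − 1/A = 1 − 1/1.402 = 0.2867.
Known gains sum to 0.0947 + 0.0203 + 0.406 + 0.014 = 0.535.
g_lr = 0.2867 − 0.535 = -0.25.

-0.25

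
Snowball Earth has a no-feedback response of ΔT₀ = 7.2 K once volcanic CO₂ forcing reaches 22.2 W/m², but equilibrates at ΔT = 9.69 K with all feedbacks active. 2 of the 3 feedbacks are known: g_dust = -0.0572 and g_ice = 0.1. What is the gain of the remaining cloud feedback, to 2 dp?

0.21

Amplification A = ΔT/ΔT₀ = 9.69/7.2 = 1.346.
Total gain g = 1 − 1/A = 1 − 1/1.346 = 0.2571.
Known gains sum to -0.0572 + 0.1 = 0.0428.
g_cld = 0.2571 − 0.0428 = 0.21.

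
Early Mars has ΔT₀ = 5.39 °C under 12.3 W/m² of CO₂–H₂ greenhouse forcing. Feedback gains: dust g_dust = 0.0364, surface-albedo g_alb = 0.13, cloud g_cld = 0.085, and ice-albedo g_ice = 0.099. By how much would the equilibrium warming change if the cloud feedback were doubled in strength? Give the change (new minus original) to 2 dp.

Original: g = 0.3504, ΔT = 5.39/(1−0.3504) = 8.2974 °C.
With doubled cloud: g' = 0.4354, ΔT' = 5.39/(1−0.4354) = 9.5466 °C.
Change = 9.5466 − 8.2974 = 1.25 °C.

1.25 °C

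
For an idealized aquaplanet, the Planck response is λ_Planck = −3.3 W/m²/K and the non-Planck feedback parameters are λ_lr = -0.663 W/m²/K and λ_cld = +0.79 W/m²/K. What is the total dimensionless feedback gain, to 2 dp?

0.04

Convert to gains: g_lr = -0.663/3.3 = -0.2009; g_cld = 0.79/3.3 = 0.2394.
Total gain g = 0.0385.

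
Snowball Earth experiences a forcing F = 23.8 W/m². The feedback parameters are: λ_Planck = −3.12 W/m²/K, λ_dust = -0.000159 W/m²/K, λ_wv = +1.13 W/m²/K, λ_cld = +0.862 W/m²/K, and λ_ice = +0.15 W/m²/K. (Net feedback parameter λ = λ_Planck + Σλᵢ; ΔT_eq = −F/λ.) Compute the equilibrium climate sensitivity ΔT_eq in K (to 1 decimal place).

Net feedback parameter λ = (−3.12) + (-0.000159) + (+1.13) + (+0.862) + (+0.15) = -0.978159 W/m²/K.
ΔT = −F/λ = −23.8/(-0.978159) = 24.3 K.

24.3 K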